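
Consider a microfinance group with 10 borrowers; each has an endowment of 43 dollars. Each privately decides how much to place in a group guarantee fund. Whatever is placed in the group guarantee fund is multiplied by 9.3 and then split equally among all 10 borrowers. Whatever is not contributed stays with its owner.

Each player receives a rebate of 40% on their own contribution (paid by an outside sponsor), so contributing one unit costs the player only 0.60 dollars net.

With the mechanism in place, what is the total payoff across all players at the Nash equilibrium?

4171.00 dollars

Under the mechanism each unit contributed yields (9.3/10) / 0.60 = 1.5500 back to its contributor per unit of net cost, which exceeds 1, making full contribution the dominant choice for everyone.
So the Nash equilibrium is full contribution by all 10; the group earns 10 × (43 × 0.40 + 9.3 × 43) = 4171.00.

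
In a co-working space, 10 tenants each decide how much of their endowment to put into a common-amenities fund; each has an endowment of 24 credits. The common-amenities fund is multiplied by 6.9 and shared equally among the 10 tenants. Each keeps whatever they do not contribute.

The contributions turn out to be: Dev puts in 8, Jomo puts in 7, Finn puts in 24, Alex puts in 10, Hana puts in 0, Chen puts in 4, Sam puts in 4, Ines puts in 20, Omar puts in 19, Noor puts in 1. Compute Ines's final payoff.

70.93 credits

Total contributed: 8 + 7 + 24 + 10 + 0 + 4 + 4 + 20 + 19 + 1 = 97.
Each receives 6.9 × 97 / 10 = 66.93 from the common-amenities fund.
Ines keeps 24 − 20 = 4, so Ines's payoff is 4 + 66.93 = 70.93.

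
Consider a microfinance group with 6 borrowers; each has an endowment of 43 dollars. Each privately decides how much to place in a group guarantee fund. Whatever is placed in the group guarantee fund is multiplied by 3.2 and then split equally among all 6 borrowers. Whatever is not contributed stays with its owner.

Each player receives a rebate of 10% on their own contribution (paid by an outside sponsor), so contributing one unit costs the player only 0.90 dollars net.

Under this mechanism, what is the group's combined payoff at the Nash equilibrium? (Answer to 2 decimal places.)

The effective private return is (3.2/6) / 0.90 = 0.5926, which is still under 1, so the mechanism doesn't change anyone's dominant strategy: zero contribution.
At the Nash equilibrium no one contributes; group total payoff = 6 × 43 = 258.

258.00 dollars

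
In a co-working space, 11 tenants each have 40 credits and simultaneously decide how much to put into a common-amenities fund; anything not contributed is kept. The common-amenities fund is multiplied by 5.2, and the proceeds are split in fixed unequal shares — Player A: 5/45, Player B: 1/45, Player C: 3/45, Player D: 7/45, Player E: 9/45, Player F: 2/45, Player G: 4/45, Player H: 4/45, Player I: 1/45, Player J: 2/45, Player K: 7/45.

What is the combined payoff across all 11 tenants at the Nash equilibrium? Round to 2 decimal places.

608.00 credits

Each unit j contributes comes back to j as 5.2 × (j's share), so j prefers to contribute only if that share exceeds 1/5.2 = 0.1923; otherwise keeping the unit dominates.
The only share above 0.1923 is Player E's 9/45, contributing 40; the remaining 10 contribute 0. Total contributed: 40.
The common-amenities fund pays out 5.2 × 40 = 208.00 in total (split across the unequal shares, but the aggregate is all that matters for the group sum).
The 10 free-riders keep 40 each, adding 400. Group total = 400 + 208.00 = 608.00.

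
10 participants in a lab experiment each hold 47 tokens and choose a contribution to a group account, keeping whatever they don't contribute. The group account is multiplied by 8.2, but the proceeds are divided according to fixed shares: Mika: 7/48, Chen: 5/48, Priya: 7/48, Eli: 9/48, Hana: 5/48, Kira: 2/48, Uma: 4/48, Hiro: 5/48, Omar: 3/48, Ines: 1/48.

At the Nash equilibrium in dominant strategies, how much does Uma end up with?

143.35 tokens

For player j, contributing a unit is worthwhile iff 8.2 × (j's share) ≥ 1, i.e. iff j's share is at least 0.1220.
Mika, Priya and Eli clear that bar, contributing 47 each; the remaining 7 contribute 0. Total contributed: 141.
Uma keeps 47 and receives 8.2 × 141 × 4/48 = 96.35 from the group account, for a payoff of 143.35.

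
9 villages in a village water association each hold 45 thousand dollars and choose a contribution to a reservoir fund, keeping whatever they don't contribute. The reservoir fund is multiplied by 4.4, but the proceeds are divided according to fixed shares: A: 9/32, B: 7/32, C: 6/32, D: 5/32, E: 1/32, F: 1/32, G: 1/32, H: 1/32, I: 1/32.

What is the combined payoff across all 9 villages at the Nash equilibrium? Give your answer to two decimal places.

For player j, contributing a unit is worthwhile iff 4.4 × (j's share) ≥ 1, i.e. iff j's share is at least 0.2273.
Only A (9/32) clears that bar, contributing 45; the remaining 8 contribute 0. Total contributed: 45.
The reservoir fund pays out 4.4 × 45 = 198.00 in total (split across the unequal shares, but the aggregate is all that matters for the group sum).
The 8 free-riders keep 45 each, adding 360. Group total = 360 + 198.00 = 558.00.

558.00 thousand dollars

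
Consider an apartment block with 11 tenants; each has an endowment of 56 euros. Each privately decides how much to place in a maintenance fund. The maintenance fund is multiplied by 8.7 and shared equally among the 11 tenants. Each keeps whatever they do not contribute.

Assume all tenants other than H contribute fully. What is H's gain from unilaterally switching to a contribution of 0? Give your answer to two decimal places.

11.71 euros

Switching from a contribution of 56 to 0 lets H keep an extra 56 euros, but lowers the maintenance fund by 56, which costs H their own share of that drop: 8.7/11 × 56 = 44.29.
Net gain = 56 − 44.29 = 11.71. The private return per contributed unit (0.7909) is below 1, so free-riding is indeed the best response regardless of what the others do.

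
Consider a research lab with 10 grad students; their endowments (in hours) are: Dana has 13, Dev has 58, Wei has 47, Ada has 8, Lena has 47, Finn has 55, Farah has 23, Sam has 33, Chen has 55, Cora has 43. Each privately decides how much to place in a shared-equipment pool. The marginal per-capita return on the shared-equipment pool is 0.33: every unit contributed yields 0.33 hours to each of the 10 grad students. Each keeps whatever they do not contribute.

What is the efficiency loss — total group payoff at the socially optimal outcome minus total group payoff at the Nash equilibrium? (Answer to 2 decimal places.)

878.60 hours

The private return per contributed unit is 0.33 < 1 for everyone, so the Nash equilibrium is zero contribution and the group total is Σ E_j = 13 + 58 + 47 + 8 + 47 + 55 + 23 + 33 + 55 + 43 = 382.
Each contributed unit returns 3.300 to the group, so the social optimum is full contribution by everyone: group total = 3.300 × 382 = 1260.60.
Efficiency loss = (3.300 − 1) × 382 = 878.60.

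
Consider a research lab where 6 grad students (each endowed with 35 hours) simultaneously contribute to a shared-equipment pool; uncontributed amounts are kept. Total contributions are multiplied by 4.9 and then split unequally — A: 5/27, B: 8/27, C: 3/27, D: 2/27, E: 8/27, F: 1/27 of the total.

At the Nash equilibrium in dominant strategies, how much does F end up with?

47.70 hours

For player j, contributing a unit is worthwhile iff 4.9 × (j's share) ≥ 1, i.e. iff j's share is at least 0.2041.
The shares above 0.2041 belong to B and E, contributing 35 each; the remaining 4 contribute 0. Total contributed: 70.
F keeps 35 and receives 4.9 × 70 × 1/27 = 12.70 from the shared-equipment pool, for a payoff of 47.70.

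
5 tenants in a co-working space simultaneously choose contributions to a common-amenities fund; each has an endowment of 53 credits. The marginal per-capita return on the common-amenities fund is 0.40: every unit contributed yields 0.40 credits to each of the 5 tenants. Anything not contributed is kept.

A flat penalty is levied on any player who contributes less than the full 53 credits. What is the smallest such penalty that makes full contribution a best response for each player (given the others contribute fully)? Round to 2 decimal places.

31.80 credits

Given the others contribute fully, the best deviation is to contribute 0 (any partial contribution still incurs the fine and gives up units whose private return 0.40 is below 1).
Deviating from 53 to 0 saves 53 credits but forfeits the deviator's share of the drop in the common-amenities fund: 0.40 × 53 = 21.20.
So the deviation gain is 53 − 21.20 = 31.80, and the fine must be at least 31.80 credits to wipe it out.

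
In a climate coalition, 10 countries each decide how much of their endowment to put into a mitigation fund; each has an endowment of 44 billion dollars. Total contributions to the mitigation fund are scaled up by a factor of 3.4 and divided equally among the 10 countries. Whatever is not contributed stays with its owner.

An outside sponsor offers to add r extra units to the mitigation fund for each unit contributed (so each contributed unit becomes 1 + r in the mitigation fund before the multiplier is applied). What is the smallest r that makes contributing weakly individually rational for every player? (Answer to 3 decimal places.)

With matching at rate r, one contributed unit becomes (1 + r) in the mitigation fund and returns 3.4 × (1 + r) / 10 to the contributor.
Setting this equal to 1: 1 + r = 10/3.4 = 2.9412.
So the minimum matching rate is r = 2.9412 − 1 = 1.941.

1.941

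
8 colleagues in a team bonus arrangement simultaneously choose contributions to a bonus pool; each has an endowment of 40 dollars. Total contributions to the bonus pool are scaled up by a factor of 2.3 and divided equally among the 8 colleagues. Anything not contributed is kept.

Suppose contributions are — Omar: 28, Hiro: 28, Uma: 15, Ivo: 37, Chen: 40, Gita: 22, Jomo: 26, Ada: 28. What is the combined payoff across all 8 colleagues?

611.20 dollars

Total contributed: 28 + 28 + 15 + 37 + 40 + 22 + 26 + 28 = 224; total kept: 8 × 40 − 224 = 96.
The bonus pool pays out 2.3 × 224 = 515.20 in aggregate.
Group total = 96 + 515.20 = 611.20.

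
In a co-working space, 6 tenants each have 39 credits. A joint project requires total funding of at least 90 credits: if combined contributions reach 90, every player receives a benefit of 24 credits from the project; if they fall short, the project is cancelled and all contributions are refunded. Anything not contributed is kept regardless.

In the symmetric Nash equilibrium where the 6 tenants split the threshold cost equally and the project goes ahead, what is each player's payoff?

48 credits

Equal share of the threshold: 90/6 = 15.
At this profile no one gains by cutting their contribution: any cut drops the total below 90, the project is cancelled, contributions are refunded, and the deviator ends with 39, which is less than 39 − 15 + 24 = 48. Contributing more than 15 just wastes the excess. So contributing exactly 15 is a best response.
Each player's payoff: 39 − 15 + 24 = 48.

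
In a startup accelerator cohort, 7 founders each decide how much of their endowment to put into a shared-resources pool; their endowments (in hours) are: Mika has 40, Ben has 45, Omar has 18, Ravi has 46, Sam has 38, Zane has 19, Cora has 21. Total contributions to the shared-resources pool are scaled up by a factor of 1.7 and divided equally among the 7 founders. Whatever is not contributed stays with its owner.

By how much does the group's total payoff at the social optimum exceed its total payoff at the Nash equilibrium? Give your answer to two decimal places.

The private return per contributed unit is 1.7/7 = 0.2429 < 1 for every player regardless of endowment, so the Nash equilibrium is zero contribution and the group total is Σ E_j = 40 + 45 + 18 + 46 + 38 + 19 + 21 = 227.
Each contributed unit returns 1.700 to the group, so the social optimum is full contribution by everyone: group total = 1.700 × 227 = 385.90.
Efficiency loss = (1.700 − 1) × 227 = 158.90.

158.90 hours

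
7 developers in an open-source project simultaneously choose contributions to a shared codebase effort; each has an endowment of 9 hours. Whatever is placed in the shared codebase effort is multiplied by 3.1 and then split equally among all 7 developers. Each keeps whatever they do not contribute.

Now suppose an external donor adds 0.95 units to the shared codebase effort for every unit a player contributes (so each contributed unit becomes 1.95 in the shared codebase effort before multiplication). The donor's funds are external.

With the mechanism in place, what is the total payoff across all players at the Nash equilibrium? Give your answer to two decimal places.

63.00 hours

The effective private return is 3.1 × 1.95 / 7 = 0.8636, which is still under 1, so the mechanism doesn't change anyone's dominant strategy: zero contribution.
At the Nash equilibrium no one contributes; group total payoff = 7 × 9 = 63.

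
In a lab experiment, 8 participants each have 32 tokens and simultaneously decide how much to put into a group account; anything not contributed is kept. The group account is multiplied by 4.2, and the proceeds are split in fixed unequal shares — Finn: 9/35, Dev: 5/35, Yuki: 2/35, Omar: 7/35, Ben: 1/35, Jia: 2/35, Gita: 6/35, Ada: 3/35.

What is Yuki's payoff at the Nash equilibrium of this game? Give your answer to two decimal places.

39.68 tokens

For player j, contributing a unit is worthwhile iff 4.2 × (j's share) ≥ 1, i.e. iff j's share is at least 0.2381.
The only share above 0.2381 is Finn's 9/35, contributing 32; the remaining 7 contribute 0. Total contributed: 32.
Yuki keeps 32 and receives 4.2 × 32 × 2/35 = 7.68 from the group account, for a payoff of 39.68.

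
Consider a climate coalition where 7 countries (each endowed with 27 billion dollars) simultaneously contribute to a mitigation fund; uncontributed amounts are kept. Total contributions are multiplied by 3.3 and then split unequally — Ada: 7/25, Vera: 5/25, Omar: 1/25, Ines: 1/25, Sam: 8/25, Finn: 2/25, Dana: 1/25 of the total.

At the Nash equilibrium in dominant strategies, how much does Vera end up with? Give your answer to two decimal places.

44.82 billion dollars

A player with share s gets back 3.3·s per unit contributed, so full contribution is dominant for anyone with s > 1/3.3 = 0.3030 and zero contribution is dominant for anyone below.
Only Sam (8/25) clears that bar, contributing 27; the remaining 6 contribute 0. Total contributed: 27.
Vera keeps 27 and receives 3.3 × 27 × 5/25 = 17.82 from the mitigation fund, for a payoff of 44.82.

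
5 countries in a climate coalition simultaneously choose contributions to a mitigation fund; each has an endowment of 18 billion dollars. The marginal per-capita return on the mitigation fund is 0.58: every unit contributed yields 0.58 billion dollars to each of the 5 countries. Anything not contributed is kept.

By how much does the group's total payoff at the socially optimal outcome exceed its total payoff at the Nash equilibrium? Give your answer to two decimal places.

The private return per contributed unit is 0.58 < 1, so contributing 0 is dominant for every player. At the Nash equilibrium everyone keeps their 18, and the group total is 5 × 18 = 90.
Each contributed unit returns 2.900 to the group as a whole (0.58 to each of 5 players), which exceeds 1, so the social optimum is full contribution: group total = 2.900 × 90 = 261.00.
Efficiency loss = 261.00 − 90 = 171.00.

171.00 billion dollars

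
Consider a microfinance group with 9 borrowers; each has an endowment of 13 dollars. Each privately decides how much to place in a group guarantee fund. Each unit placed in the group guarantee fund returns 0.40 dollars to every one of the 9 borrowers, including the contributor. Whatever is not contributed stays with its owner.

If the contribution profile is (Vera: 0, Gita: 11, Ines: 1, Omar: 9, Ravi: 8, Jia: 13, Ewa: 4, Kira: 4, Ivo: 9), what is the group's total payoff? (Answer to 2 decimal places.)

270.40 dollars

Total contributed: 0 + 11 + 1 + 9 + 8 + 13 + 4 + 4 + 9 = 59; total kept: 9 × 13 − 59 = 58.
The group guarantee fund pays out 0.40 × 9 × 59 = 212.40 in aggregate.
Group total = 58 + 212.40 = 270.40.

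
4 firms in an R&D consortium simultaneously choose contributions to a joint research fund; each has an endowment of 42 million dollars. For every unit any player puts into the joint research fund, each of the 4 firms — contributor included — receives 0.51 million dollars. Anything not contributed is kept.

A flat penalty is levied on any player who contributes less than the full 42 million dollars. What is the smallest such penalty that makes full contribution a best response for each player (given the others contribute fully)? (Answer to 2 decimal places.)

20.58 million dollars

Given the others contribute fully, the best deviation is to contribute 0 (any partial contribution still incurs the fine and gives up units whose private return 0.51 is below 1).
Deviating from 42 to 0 saves 42 million dollars but forfeits the deviator's share of the drop in the joint research fund: 0.51 × 42 = 21.42.
So the deviation gain is 42 − 21.42 = 20.58, and the fine must be at least 20.58 million dollars to wipe it out.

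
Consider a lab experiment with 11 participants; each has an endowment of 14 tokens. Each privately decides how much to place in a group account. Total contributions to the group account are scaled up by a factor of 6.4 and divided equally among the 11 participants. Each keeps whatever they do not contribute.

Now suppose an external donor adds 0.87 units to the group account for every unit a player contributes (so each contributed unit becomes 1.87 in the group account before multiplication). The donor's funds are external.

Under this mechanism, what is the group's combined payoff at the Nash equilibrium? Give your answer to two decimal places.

1843.07 tokens

With the mechanism, a contributed unit returns 6.4 × 1.87 / 11 = 1.0880 per unit of net cost to the contributor — now above 1 — so contributing fully is weakly dominant for every player.
At the Nash equilibrium everyone contributes 14. Group total payoff = 6.4 × 1.87 × 154 = 1843.07.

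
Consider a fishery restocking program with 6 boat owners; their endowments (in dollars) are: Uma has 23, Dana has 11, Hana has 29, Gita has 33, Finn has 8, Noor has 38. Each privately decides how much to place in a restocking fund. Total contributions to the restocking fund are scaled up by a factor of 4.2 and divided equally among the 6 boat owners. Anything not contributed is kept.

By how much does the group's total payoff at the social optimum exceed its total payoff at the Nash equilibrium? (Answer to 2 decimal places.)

454.40 dollars

The private return per contributed unit is 4.2/6 = 0.7000 < 1 for every player regardless of endowment, so the Nash equilibrium is zero contribution and the group total is Σ E_j = 23 + 11 + 29 + 33 + 8 + 38 = 142.
Each contributed unit returns 4.200 to the group, so the social optimum is full contribution by everyone: group total = 4.200 × 142 = 596.40.
Efficiency loss = (4.200 − 1) × 142 = 454.40.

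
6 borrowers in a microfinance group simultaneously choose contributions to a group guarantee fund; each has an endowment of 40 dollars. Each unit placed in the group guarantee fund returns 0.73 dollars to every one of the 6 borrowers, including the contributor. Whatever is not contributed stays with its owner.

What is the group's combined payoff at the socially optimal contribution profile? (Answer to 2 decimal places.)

1051.20 dollars

Each contributed unit returns 4.380 to the group as a whole (0.73 to each of 6 players), which exceeds 1, so the social optimum is full contribution: group total = 4.380 × 240 = 1051.20.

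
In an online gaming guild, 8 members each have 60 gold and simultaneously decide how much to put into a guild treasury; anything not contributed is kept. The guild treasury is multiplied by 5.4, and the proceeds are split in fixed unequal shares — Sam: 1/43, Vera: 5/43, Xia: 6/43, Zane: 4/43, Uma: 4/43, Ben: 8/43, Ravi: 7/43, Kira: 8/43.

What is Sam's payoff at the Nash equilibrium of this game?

Player j's private return per contributed unit is 5.4 × (j's share). Contributing is weakly dominant for j when that share is at least 1/5.4 = 0.1852, and contributing 0 is dominant otherwise.
The shares above 0.1852 belong to Ben and Kira, contributing 60 each; the remaining 6 contribute 0. Total contributed: 120.
Sam keeps 60 and receives 5.4 × 120 × 1/43 = 15.07 from the guild treasury, for a payoff of 75.07.

75.07 gold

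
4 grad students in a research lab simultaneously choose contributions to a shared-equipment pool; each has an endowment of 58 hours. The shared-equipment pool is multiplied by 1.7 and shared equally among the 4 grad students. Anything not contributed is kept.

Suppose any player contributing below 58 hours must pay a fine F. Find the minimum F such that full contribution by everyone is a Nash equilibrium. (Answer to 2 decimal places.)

Given the others contribute fully, the best deviation is to contribute 0 (any partial contribution still incurs the fine and gives up units whose private return 0.4250 is below 1).
Deviating from 58 to 0 saves 58 hours but forfeits the deviator's share of the drop in the shared-equipment pool: 1.7/4 × 58 = 24.65.
So the deviation gain is 58 − 24.65 = 33.35, and the fine must be at least 33.35 hours to wipe it out.

33.35 hours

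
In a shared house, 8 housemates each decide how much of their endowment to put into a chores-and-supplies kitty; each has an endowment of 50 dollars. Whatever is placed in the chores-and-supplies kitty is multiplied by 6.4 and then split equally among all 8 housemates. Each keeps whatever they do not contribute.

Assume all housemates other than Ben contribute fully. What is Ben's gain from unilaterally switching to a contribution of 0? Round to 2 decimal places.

10.00 dollars

Switching from a contribution of 50 to 0 lets Ben keep an extra 50 dollars, but lowers the chores-and-supplies kitty by 50, which costs Ben their own share of that drop: 6.4/8 × 50 = 40.00.
Net gain = 50 − 40.00 = 10.00. The private return per contributed unit (0.8000) is below 1, so free-riding is indeed the best response regardless of what the others do.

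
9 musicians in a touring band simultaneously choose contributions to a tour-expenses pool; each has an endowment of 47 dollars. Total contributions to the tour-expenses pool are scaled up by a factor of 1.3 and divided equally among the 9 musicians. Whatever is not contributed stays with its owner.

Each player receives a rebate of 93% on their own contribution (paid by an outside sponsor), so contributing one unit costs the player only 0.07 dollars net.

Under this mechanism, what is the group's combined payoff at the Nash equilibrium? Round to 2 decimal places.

The effective private return per unit is now (1.3/9) / 0.07 = 2.0635 > 1, so every player's dominant strategy flips to full contribution.
At the Nash equilibrium everyone contributes 47. Group total payoff = 9 × (47 × 0.93 + 1.3 × 47) = 943.29.

943.29 dollars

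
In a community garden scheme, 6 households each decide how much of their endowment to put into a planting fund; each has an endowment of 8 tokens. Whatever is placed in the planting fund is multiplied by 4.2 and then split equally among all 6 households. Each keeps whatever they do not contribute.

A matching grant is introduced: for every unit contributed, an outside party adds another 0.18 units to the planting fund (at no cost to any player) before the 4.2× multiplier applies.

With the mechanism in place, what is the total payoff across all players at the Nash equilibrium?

48.00 tokens

Even with the mechanism, each unit contributed returns only 4.2 × 1.18 / 6 = 0.8260 per unit of net cost, so contributing nothing is still dominant.
At the Nash equilibrium no one contributes; group total payoff = 6 × 8 = 48.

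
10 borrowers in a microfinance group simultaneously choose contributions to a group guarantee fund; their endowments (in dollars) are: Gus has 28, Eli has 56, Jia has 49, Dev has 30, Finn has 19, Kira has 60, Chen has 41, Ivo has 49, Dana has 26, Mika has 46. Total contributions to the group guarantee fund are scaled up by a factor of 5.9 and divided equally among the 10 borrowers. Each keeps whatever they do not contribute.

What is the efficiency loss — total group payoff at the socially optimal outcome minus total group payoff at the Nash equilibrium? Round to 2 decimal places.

1979.60 dollars

The private return per contributed unit is 5.9/10 = 0.5900 < 1 for every player regardless of endowment, so the Nash equilibrium is zero contribution and the group total is Σ E_j = 28 + 56 + 49 + 30 + 19 + 60 + 41 + 49 + 26 + 46 = 404.
Each contributed unit returns 5.900 to the group, so the social optimum is full contribution by everyone: group total = 5.900 × 404 = 2383.60.
Efficiency loss = (5.900 − 1) × 404 = 1979.60.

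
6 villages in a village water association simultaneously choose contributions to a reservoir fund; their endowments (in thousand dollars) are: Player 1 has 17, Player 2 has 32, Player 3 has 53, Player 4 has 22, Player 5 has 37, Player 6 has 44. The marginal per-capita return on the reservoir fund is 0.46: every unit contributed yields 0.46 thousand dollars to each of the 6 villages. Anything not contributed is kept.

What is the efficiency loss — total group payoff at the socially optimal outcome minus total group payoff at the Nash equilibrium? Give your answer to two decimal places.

The private return per contributed unit is 0.46 < 1 for everyone, so the Nash equilibrium is zero contribution and the group total is Σ E_j = 17 + 32 + 53 + 22 + 37 + 44 = 205.
Each contributed unit returns 2.760 to the group, so the social optimum is full contribution by everyone: group total = 2.760 × 205 = 565.80.
Efficiency loss = (2.760 − 1) × 205 = 360.80.

360.80 thousand dollars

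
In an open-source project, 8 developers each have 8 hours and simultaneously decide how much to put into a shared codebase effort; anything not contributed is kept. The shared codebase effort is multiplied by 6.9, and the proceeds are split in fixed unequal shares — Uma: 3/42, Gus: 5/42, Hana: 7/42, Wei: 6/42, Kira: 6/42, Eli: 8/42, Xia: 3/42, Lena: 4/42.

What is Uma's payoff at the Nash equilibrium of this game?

15.89 hours

For player j, contributing a unit is worthwhile iff 6.9 × (j's share) ≥ 1, i.e. iff j's share is at least 0.1449.
The shares above 0.1449 belong to Hana and Eli, contributing 8 each; the remaining 6 contribute 0. Total contributed: 16.
Uma keeps 8 and receives 6.9 × 16 × 3/42 = 7.89 from the shared codebase effort, for a payoff of 15.89.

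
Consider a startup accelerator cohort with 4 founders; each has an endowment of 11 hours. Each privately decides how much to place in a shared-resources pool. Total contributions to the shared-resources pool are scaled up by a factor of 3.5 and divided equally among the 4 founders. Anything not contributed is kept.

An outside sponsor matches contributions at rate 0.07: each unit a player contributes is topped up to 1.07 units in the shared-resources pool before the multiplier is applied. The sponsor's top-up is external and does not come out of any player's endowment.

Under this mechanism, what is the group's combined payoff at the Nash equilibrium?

With the mechanism, a contributed unit returns 3.5 × 1.07 / 4 = 0.9363 per unit of net cost — still below 1 — so contributing 0 remains dominant for every player.
At the Nash equilibrium no one contributes; group total payoff = 4 × 11 = 44.

44.00 hours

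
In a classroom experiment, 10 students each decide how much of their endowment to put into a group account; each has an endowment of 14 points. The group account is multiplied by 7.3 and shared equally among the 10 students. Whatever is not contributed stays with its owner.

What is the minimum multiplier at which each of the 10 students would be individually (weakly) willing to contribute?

A contributed unit returns (multiplier)/10 to its contributor.
This reaches 1 exactly when the multiplier is 10.

10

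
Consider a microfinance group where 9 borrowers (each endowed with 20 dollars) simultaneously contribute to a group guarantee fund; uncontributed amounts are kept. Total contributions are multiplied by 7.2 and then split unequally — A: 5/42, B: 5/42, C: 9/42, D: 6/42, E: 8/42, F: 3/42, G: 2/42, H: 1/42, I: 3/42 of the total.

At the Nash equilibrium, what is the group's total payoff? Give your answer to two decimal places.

552.00 dollars

Each unit j contributes comes back to j as 7.2 × (j's share), so j prefers to contribute only if that share exceeds 1/7.2 = 0.1389; otherwise keeping the unit dominates.
The shares above 0.1389 belong to C, D and E, contributing 20 each; the remaining 6 contribute 0. Total contributed: 60.
The group guarantee fund pays out 7.2 × 60 = 432.00 in total (split across the unequal shares, but the aggregate is all that matters for the group sum).
The 6 free-riders keep 20 each, adding 120. Group total = 120 + 432.00 = 552.00.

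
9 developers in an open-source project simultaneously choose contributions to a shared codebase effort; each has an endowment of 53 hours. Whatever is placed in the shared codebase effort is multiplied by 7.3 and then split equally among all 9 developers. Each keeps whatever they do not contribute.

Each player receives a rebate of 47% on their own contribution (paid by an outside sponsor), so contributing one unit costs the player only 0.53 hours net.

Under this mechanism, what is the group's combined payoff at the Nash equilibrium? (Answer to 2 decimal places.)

With the mechanism, a contributed unit returns (7.3/9) / 0.53 = 1.5304 per unit of net cost to the contributor — now above 1 — so contributing fully is weakly dominant for every player.
At the Nash equilibrium everyone contributes 53. Group total payoff = 9 × (53 × 0.47 + 7.3 × 53) = 3706.29.

3706.29 hours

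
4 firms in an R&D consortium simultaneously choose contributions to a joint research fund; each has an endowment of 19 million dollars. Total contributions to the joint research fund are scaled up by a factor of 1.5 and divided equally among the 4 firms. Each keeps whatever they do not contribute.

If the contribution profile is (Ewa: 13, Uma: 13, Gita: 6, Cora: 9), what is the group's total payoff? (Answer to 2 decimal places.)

96.50 million dollars

Total contributed: 13 + 13 + 6 + 9 = 41; total kept: 4 × 19 − 41 = 35.
The joint research fund pays out 1.5 × 41 = 61.50 in aggregate.
Group total = 35 + 61.50 = 96.50.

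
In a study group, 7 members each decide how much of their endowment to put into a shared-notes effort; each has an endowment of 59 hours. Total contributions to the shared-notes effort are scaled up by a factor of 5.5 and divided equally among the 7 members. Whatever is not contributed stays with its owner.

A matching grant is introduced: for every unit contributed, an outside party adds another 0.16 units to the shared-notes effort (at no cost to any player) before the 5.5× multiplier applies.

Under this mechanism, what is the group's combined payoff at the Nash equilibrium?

413.00 hours

Even with the mechanism, each unit contributed returns only 5.5 × 1.16 / 7 = 0.9114 per unit of net cost, so contributing nothing is still dominant.
At the Nash equilibrium no one contributes; group total payoff = 7 × 59 = 413.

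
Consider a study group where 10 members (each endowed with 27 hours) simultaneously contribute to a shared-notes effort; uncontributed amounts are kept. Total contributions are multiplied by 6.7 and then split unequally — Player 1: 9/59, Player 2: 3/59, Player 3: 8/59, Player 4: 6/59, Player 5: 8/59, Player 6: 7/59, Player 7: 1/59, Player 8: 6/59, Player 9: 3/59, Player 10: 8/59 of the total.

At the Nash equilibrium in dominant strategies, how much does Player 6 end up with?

48.46 hours

Each unit j contributes comes back to j as 6.7 × (j's share), so j prefers to contribute only if that share exceeds 1/6.7 = 0.1493; otherwise keeping the unit dominates.
Player 1 alone (share 9/59) is above the threshold, contributing 27; the remaining 9 contribute 0. Total contributed: 27.
Player 6 keeps 27 and receives 6.7 × 27 × 7/59 = 21.46 from the shared-notes effort, for a payoff of 48.46.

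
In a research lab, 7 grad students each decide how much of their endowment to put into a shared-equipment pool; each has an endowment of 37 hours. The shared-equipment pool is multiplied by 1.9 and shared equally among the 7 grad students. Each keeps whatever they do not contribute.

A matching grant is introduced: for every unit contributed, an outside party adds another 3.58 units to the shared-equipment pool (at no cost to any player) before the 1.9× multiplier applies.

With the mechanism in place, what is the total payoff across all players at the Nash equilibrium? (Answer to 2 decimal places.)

2253.82 hours

Under the mechanism each unit contributed yields 1.9 × 4.58 / 7 = 1.2431 back to its contributor per unit of net cost, which exceeds 1, making full contribution the dominant choice for everyone.
At the Nash equilibrium everyone contributes 37. Group total payoff = 1.9 × 4.58 × 259 = 2253.82.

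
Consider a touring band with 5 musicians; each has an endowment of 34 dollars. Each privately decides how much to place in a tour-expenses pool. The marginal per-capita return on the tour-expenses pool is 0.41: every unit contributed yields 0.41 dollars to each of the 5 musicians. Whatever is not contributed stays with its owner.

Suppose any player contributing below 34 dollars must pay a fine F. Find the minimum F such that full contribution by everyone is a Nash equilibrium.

20.06 dollars

Given the others contribute fully, the best deviation is to contribute 0 (any partial contribution still incurs the fine and gives up units whose private return 0.41 is below 1).
Deviating from 34 to 0 saves 34 dollars but forfeits the deviator's share of the drop in the tour-expenses pool: 0.41 × 34 = 13.94.
So the deviation gain is 34 − 13.94 = 20.06, and the fine must be at least 20.06 dollars to wipe it out.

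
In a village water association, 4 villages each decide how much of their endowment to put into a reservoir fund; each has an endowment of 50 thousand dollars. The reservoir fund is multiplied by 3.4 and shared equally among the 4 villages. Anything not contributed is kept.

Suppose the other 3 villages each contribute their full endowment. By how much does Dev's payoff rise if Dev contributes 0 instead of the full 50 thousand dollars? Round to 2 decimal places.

7.50 thousand dollars

Switching from a contribution of 50 to 0 lets Dev keep an extra 50 thousand dollars, but lowers the reservoir fund by 50, which costs Dev their own share of that drop: 3.4/4 × 50 = 42.50.
Net gain = 50 − 42.50 = 7.50. The private return per contributed unit (0.8500) is below 1, so free-riding is indeed the best response regardless of what the others do.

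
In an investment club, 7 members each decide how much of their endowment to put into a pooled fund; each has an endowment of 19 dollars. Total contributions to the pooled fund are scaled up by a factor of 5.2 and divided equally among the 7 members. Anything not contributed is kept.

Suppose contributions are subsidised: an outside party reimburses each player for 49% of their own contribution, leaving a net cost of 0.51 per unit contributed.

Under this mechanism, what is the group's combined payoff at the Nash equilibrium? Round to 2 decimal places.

756.77 dollars

The effective private return per unit is now (5.2/7) / 0.51 = 1.4566 > 1, so every player's dominant strategy flips to full contribution.
So the Nash equilibrium is full contribution by all 7; the group earns 7 × (19 × 0.49 + 5.2 × 19) = 756.77.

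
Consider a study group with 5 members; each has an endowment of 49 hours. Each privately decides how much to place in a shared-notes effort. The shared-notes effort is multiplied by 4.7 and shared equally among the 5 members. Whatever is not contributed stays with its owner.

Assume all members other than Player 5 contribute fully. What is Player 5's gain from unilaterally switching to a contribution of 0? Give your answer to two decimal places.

2.94 hours

Switching from a contribution of 49 to 0 lets Player 5 keep an extra 49 hours, but lowers the shared-notes effort by 49, which costs Player 5 their own share of that drop: 4.7/5 × 49 = 46.06.
Net gain = 49 − 46.06 = 2.94. The private return per contributed unit (0.9400) is below 1, so free-riding is indeed the best response regardless of what the others do.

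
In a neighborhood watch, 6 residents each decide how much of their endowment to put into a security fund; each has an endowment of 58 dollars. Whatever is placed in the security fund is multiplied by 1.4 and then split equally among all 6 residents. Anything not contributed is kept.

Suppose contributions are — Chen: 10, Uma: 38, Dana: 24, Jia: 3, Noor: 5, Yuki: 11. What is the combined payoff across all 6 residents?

384.40 dollars

Total contributed: 10 + 38 + 24 + 3 + 5 + 11 = 91; total kept: 6 × 58 − 91 = 257.
The security fund pays out 1.4 × 91 = 127.40 in aggregate.
Group total = 257 + 127.40 = 384.40.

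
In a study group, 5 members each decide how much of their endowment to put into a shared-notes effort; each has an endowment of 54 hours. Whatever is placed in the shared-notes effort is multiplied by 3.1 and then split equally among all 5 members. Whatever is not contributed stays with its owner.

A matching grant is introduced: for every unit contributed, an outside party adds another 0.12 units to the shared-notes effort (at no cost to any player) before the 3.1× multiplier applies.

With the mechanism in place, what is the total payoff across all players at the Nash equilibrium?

The effective private return is 3.1 × 1.12 / 5 = 0.6944, which is still under 1, so the mechanism doesn't change anyone's dominant strategy: zero contribution.
At the Nash equilibrium no one contributes; group total payoff = 5 × 54 = 270.

270.00 hours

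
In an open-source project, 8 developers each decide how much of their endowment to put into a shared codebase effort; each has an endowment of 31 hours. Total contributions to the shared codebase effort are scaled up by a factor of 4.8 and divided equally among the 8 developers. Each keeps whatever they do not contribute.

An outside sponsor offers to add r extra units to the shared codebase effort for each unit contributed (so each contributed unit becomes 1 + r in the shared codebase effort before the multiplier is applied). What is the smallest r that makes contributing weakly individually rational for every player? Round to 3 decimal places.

0.667

With matching at rate r, one contributed unit becomes (1 + r) in the shared codebase effort and returns 4.8 × (1 + r) / 8 to the contributor.
Setting this equal to 1: 1 + r = 8/4.8 = 1.6667.
So the minimum matching rate is r = 1.6667 − 1 = 0.667.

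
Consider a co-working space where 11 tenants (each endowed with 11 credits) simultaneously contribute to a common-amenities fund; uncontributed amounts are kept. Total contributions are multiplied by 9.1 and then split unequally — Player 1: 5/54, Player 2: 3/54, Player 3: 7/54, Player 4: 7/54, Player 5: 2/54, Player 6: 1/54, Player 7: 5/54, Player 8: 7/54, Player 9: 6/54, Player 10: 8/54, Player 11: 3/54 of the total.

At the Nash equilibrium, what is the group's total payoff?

566.50 credits

Player j's private return per contributed unit is 9.1 × (j's share). Contributing is weakly dominant for j when that share is at least 1/9.1 = 0.1099, and contributing 0 is dominant otherwise.
The shares above 0.1099 belong to Player 3, Player 4, Player 8, Player 9 and Player 10, contributing 11 each; the remaining 6 contribute 0. Total contributed: 55.
The common-amenities fund pays out 9.1 × 55 = 500.50 in total (split across the unequal shares, but the aggregate is all that matters for the group sum).
The 6 free-riders keep 11 each, adding 66. Group total = 66 + 500.50 = 566.50.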